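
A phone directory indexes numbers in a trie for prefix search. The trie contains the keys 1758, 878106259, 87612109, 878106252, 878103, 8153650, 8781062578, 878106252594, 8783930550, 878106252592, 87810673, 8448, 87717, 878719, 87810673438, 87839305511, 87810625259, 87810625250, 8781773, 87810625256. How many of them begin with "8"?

Filter for entries beginning with "8":
Words under "8": 8153650, 8448, 87612109, 87717, 878103, 878106252, 87810625250, 87810625256, 87810625259, 878106252592, 878106252594, 8781062578, 878106259, 87810673, 87810673438, 8781773, 8783930550, 87839305511, 878719
Count: 19

19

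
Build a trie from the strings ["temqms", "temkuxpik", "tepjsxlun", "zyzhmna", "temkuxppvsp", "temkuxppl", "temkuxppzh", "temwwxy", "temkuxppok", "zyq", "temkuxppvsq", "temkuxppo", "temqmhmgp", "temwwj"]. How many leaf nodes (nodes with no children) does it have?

Leaves are exactly the stored words that no other stored word extends.
Those words: "temkuxpik", "temkuxppl", "temkuxppok", "temkuxppvsp", "temkuxppvsq", "temkuxppzh", "temqmhmgp", "temqms", "temwwj", "temwwxy", "tepjsxlun", "zyq", "zyzhmna"
Leaf count: 13

13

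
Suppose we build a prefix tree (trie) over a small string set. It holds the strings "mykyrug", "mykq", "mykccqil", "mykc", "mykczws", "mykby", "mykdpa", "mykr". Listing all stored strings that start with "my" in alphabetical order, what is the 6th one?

mykq

Filter for "my…" and sort: "mykby", "mykc", "mykccqil", "mykczws", "mykdpa", "mykq", "mykr", "mykyrug"
The 6th is mykq.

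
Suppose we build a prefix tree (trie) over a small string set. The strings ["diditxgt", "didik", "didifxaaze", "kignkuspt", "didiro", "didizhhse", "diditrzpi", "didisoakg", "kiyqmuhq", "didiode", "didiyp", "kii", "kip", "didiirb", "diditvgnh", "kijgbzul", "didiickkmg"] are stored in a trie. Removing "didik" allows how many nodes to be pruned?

A node on "didik"'s path can go only if nothing else ends at it or branches off below it.
The suffix "k" (1 node) is used only by "didik"; the node for "didi" still has the child "t", so pruning stops there.
Nodes removed: 1

1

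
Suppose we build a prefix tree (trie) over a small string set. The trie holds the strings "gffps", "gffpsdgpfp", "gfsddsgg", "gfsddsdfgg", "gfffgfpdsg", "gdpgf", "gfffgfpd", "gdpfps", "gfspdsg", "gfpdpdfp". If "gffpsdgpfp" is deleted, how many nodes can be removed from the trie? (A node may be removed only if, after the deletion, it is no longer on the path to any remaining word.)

5

After clearing the end-marker at "gffpsdgpfp", prune upward until reaching a node still needed by another word.
The suffix "dgpfp" (5 nodes) is used only by "gffpsdgpfp"; "gffps" is itself a stored word, so pruning stops there.
Nodes removed: 5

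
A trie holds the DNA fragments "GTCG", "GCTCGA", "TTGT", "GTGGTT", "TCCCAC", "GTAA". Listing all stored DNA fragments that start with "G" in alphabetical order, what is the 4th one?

GTGGTT

DFS of the "G" subtree visits, in order: "GCTCGA", "GTAA", "GTCG", "GTGGTT"
The 4th is GTGGTT.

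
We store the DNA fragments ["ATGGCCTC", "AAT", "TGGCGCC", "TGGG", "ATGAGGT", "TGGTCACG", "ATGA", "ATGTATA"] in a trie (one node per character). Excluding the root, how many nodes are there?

Count nodes per top-level branch (shared prefixes stored once):
  'A'-branch (AAT, ATGA, ATGAGGT, ATGGCCTC, ATGTATA): 18 nodes
  'T'-branch (TGGCGCC, TGGG, TGGTCACG): 13 nodes
Sum: 31

31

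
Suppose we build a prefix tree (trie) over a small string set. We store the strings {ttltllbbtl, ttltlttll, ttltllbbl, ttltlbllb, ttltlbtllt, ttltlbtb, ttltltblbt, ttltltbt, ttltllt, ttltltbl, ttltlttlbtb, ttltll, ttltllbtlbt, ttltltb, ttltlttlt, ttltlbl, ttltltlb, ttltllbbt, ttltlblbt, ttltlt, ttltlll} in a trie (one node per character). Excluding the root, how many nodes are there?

43

Count nodes per top-level branch (shared prefixes stored once):
  't'-branch (ttltlbl, ttltlblbt, ttltlbllb, ttltlbtb, ttltlbtllt, ttltll, ttltllbbl, ttltllbbt, ttltllbbtl, ttltllbtlbt, ttltlll, ttltllt, ttltlt, ttltltb, ttltltbl, ttltltblbt, ttltltbt, ttltltlb, ttltlttlbtb, ttltlttll, ttltlttlt): 43 nodes
Sum: 43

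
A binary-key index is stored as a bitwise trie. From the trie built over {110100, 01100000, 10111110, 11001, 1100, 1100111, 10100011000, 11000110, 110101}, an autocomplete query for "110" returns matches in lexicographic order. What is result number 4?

DFS of the "110" subtree visits, in order: "1100", "11000110", "11001", "1100111", "110100", "110101"
The 4th is 1100111.

1100111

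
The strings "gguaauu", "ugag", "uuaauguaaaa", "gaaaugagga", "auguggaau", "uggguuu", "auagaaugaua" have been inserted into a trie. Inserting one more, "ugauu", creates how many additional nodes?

2

The longest prefix of "ugauu" already in the trie is "uga" (length 3).
Each of the 2 remaining characters creates one node.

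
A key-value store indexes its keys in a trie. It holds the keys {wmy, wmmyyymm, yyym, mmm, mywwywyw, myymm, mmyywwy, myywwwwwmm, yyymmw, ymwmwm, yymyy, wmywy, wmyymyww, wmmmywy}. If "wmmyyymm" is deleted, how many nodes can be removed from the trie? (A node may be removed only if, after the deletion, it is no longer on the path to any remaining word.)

Walk "wmmyyymm" from the leaf back toward the root, removing each node that no remaining word uses.
The suffix "yyymm" (5 nodes) is used only by "wmmyyymm"; the node for "wmm" still has the child "m", so pruning stops there.
Nodes removed: 5

5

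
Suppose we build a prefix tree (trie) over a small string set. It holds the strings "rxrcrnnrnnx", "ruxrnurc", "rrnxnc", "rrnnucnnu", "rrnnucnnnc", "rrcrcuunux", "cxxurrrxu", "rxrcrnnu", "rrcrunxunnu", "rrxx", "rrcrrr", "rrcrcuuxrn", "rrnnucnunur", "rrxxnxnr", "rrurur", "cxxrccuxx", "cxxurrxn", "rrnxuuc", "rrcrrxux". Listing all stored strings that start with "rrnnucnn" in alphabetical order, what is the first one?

rrnnucnnnc

Words with prefix "rrnnucnn", in lexicographic order: "rrnnucnnnc", "rrnnucnnu"
The 1st is rrnnucnnnc.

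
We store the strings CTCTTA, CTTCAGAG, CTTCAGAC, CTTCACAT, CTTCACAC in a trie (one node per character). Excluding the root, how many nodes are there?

17

Count nodes per top-level branch (shared prefixes stored once):
  'C'-branch (CTCTTA, CTTCACAC, CTTCACAT, CTTCAGAC, CTTCAGAG): 17 nodes
Sum: 17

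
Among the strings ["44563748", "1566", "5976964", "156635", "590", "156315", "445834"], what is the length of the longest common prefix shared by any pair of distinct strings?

4

Look for the deepest trie node that still has at least two words in its subtree.
"1566" and "156635" agree on "1566" (4 characters) before diverging; nothing deeper is shared.
Longest shared-prefix length: 4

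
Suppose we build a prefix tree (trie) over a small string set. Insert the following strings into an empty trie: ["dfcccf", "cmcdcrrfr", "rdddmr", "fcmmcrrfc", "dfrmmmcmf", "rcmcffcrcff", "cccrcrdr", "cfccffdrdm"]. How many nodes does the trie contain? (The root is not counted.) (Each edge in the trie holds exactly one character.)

Insert word by word; a character creates a node only if that edge doesn't already exist:
  "dfcccf" → 6 new (d, f, c, c, c, f)
  "cmcdcrrfr" → 9 new (c, m, c, d, c, r, r, f, r)
  "rdddmr" → 6 new (r, d, d, d, m, r)
  "fcmmcrrfc" → 9 new (f, c, m, m, c, r, r, f, c)
  "dfrmmmcmf" → prefix "df" already present; 7 new (r, m, m, m, c, m, f)
  "rcmcffcrcff" → prefix "r" already present; 10 new (c, m, c, f, f, c, r, c, f, f)
  "cccrcrdr" → prefix "c" already present; 7 new (c, c, r, c, r, d, r)
  "cfccffdrdm" → prefix "c" already present; 9 new (f, c, c, f, f, d, r, d, m)
Total nodes = 6 + 9 + 6 + 9 + 7 + 10 + 7 + 9 = 63

63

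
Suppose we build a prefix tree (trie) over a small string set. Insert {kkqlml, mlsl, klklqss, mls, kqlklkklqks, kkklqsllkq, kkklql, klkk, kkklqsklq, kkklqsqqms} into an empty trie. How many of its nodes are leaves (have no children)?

9

Leaves are exactly the stored words that no other stored word extends.
Those words: "kkklql", "kkklqsklq", "kkklqsllkq", "kkklqsqqms", "kkqlml", "klkk", "klklqss", "kqlklkklqks", "mlsl"
Leaf count: 9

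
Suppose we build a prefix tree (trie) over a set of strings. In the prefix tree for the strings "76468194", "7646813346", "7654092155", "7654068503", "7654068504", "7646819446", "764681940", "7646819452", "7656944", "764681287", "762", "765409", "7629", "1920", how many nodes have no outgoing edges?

11

A leaf is a node with no children — equivalently, the end of a word that is not a proper prefix of any other stored word.
Those words: "1920", "7629", "764681287", "7646813346", "764681940", "7646819446", "7646819452", "7654068503", "7654068504", "7654092155", "7656944"
Leaf count: 11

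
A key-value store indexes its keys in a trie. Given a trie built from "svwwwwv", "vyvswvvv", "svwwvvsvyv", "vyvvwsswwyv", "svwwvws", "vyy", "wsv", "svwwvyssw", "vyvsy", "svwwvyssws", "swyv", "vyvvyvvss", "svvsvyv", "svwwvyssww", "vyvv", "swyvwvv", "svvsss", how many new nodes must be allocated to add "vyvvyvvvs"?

2

"vyvvyvv" is already a path in the trie; the remaining "vs" must be added.
So 9 − 7 = 2 new nodes.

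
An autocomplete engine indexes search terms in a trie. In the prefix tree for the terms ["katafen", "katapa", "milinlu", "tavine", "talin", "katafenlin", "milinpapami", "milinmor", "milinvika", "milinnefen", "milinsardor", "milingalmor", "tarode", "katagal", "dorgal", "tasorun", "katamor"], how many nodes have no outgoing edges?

A leaf is a node with no children — equivalently, the end of a word that is not a proper prefix of any other stored word.
Those words: "dorgal", "katafenlin", "katagal", "katamor", "katapa", "milingalmor", "milinlu", "milinmor", "milinnefen", "milinpapami", "milinsardor", "milinvika", "talin", "tarode", "tasorun", "tavine"
Leaf count: 16

16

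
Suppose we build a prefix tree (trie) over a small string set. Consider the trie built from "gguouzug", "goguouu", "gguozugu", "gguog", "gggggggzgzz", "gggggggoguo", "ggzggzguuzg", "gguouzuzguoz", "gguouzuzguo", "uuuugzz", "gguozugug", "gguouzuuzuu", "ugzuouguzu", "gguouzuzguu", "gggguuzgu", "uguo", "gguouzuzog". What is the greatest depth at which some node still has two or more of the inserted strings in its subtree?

11

Equivalently: take the maximum, over all pairs, of their longest common prefix length.
e.g. "gguouzuzguo" and "gguouzuzguoz" share the prefix "gguouzuzguo" of length 11; no pair shares a longer one.
Longest shared-prefix length: 11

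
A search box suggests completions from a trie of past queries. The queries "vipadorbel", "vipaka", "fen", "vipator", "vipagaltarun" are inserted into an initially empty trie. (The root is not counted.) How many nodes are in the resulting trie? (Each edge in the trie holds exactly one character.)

26

Trie structure (* marks end of a word):
(root)
├─ f
│  └─ e
│     └─ n *
└─ v
   └─ i
      └─ p
         └─ a
            ├─ d
            │  └─ o
            │     └─ r
            │        └─ b
            │           └─ e
            │              └─ l *
            ├─ g
            │  └─ a
            │     └─ l
            │        └─ t
            │           └─ a
            │              └─ r
            │                 └─ u
            │                    └─ n *
            ├─ k
            │  └─ a *
            └─ t
               └─ o
                  └─ r *
Counting every labelled node above: 26.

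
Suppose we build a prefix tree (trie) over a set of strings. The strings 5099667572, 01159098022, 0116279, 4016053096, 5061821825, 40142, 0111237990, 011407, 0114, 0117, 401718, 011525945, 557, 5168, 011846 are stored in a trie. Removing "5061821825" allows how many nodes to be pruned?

8

A node on "5061821825"'s path can go only if nothing else ends at it or branches off below it.
The suffix "61821825" (8 nodes) is used only by "5061821825"; the node for "50" still has the child "9", so pruning stops there.
Nodes removed: 8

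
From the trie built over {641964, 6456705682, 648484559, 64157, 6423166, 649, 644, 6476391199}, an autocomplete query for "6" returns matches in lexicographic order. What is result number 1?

64157

Filter for "6…" and sort: "64157", "641964", "6423166", "644", "6456705682", "6476391199", "648484559", "649"
The 1st is 64157.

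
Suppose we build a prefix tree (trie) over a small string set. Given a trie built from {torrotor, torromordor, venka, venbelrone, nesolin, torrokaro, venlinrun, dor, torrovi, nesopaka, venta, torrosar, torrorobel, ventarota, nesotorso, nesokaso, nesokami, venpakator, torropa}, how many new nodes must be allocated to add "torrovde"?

"torrov" is already a path in the trie; the remaining "de" must be added.
Each of the 2 remaining characters creates one node.

2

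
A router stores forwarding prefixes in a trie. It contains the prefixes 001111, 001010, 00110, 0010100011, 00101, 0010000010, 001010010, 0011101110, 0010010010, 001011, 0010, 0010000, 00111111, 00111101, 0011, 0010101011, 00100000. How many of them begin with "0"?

17

Filter for entries beginning with "0":
Matches: "0010", "0010000", "00100000", "0010000010", "0010010010", "00101", "001010", "0010100011", "001010010", "0010101011", "001011", "0011", "00110", "0011101110", "001111", "00111101", "00111111"
Count: 17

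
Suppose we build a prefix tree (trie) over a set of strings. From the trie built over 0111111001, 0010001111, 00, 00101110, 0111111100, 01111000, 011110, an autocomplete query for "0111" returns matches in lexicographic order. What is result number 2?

01111000

DFS of the "0111" subtree visits, in order: "011110", "01111000", "0111111001", "0111111100"
Position 2: 01111000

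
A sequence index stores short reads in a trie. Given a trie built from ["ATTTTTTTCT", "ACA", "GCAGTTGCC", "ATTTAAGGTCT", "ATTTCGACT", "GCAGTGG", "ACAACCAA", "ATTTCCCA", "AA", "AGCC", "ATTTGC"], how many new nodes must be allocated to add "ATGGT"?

3

Walking "ATGGT" from the root, the first 2 characters ("AT") follow existing edges; "G" is the first miss.
Each of the 3 remaining characters creates one node.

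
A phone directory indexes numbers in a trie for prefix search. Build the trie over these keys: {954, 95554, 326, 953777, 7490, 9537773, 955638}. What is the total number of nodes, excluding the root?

21

For each word, the new-node count is its length minus the longest prefix already in the trie:
  "954" → 3 new (9, 5, 4)
  "95554" → prefix "95" already present; 3 new (5, 5, 4)
  "326" → 3 new (3, 2, 6)
  "953777" → prefix "95" already present; 4 new (3, 7, 7, 7)
  "7490" → 4 new (7, 4, 9, 0)
  "9537773" → prefix "953777" already present; 1 new (3)
  "955638" → prefix "955" already present; 3 new (6, 3, 8)
Total nodes = 3 + 3 + 3 + 4 + 4 + 1 + 3 = 21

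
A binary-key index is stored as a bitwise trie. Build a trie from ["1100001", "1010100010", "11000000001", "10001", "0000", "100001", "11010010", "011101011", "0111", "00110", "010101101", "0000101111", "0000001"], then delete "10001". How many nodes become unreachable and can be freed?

A node on "10001"'s path can go only if nothing else ends at it or branches off below it.
The suffix "1" (1 node) is used only by "10001"; the node for "1000" still has the child "0", so pruning stops there.
Nodes removed: 1

1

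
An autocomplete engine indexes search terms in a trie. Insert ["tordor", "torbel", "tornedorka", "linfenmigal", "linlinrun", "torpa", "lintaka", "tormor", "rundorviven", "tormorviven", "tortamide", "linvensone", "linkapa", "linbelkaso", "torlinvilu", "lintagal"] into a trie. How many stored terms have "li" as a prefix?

Filter for entries beginning with "li":
Matches: "linbelkaso", "linfenmigal", "linkapa", "linlinrun", "lintagal", "lintaka", "linvensone"
Count: 7

7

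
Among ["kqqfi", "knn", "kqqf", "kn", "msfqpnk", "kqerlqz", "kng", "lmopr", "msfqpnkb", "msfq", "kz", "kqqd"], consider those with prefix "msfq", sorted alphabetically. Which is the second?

msfqpnk

DFS of the "msfq" subtree visits, in order: "msfq", "msfqpnk", "msfqpnkb"
The 2nd is msfqpnk.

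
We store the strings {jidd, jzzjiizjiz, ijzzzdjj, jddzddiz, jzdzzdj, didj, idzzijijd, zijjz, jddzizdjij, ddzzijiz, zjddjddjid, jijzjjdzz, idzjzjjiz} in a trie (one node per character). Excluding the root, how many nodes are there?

85

Count nodes per top-level branch (shared prefixes stored once):
  'd'-branch (ddzzijiz, didj): 11 nodes
  'i'-branch (idzjzjjiz, idzzijijd, ijzzzdjj): 22 nodes
  'j'-branch (jddzddiz, jddzizdjij, jidd, jijzjjdzz, jzdzzdj, jzzjiizjiz): 38 nodes
  'z'-branch (zijjz, zjddjddjid): 14 nodes
Sum: 85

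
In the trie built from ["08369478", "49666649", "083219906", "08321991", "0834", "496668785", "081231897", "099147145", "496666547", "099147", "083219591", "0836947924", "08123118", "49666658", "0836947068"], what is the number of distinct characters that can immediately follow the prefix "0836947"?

Walk "0836947" from the root, arriving at one node.
Characters that immediately follow "0836947" among the stored strings: {0, 8, 9}.
That node has 3 child edges.

3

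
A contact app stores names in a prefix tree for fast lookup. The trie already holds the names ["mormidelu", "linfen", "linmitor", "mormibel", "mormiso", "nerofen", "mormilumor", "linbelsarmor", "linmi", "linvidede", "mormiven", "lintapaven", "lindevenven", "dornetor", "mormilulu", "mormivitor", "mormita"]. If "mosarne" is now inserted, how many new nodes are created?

Walking "mosarne" from the root, the first 2 characters ("mo") follow existing edges; "s" is the first miss.
Each of the 5 remaining characters creates one node.

5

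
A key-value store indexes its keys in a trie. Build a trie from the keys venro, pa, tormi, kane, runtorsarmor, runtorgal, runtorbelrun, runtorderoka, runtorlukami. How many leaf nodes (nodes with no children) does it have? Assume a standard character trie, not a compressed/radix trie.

A leaf is a node with no children — equivalently, the end of a word that is not a proper prefix of any other stored word.
Those words: "kane", "pa", "runtorbelrun", "runtorderoka", "runtorgal", "runtorlukami", "runtorsarmor", "tormi", "venro"
Leaf count: 9

9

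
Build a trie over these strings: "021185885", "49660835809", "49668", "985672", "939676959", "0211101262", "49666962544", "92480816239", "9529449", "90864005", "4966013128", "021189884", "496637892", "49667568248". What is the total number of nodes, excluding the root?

For each word, the new-node count is its length minus the longest prefix already in the trie:
  "021185885" → 9 new (0, 2, 1, 1, 8, 5, 8, 8, 5)
  "49660835809" → 11 new (4, 9, 6, 6, 0, 8, 3, 5, 8, 0, 9)
  "49668" → prefix "4966" already present; 1 new (8)
  "985672" → 6 new (9, 8, 5, 6, 7, 2)
  "939676959" → prefix "9" already present; 8 new (3, 9, 6, 7, 6, 9, 5, 9)
  "0211101262" → prefix "0211" already present; 6 new (1, 0, 1, 2, 6, 2)
  "49666962544" → prefix "4966" already present; 7 new (6, 9, 6, 2, 5, 4, 4)
  "92480816239" → prefix "9" already present; 10 new (2, 4, 8, 0, 8, 1, 6, 2, 3, 9)
  "9529449" → prefix "9" already present; 6 new (5, 2, 9, 4, 4, 9)
  "90864005" → prefix "9" already present; 7 new (0, 8, 6, 4, 0, 0, 5)
  "4966013128" → prefix "49660" already present; 5 new (1, 3, 1, 2, 8)
  "021189884" → prefix "02118" already present; 4 new (9, 8, 8, 4)
  "496637892" → prefix "4966" already present; 5 new (3, 7, 8, 9, 2)
  "49667568248" → prefix "4966" already present; 7 new (7, 5, 6, 8, 2, 4, 8)
Total nodes = 9 + 11 + 1 + 6 + 8 + 6 + 7 + 10 + 6 + 7 + 5 + 4 + 5 + 7 = 92

92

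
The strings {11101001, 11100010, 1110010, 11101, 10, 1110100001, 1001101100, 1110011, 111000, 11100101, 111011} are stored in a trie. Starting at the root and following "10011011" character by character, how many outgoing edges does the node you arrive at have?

1

The children of the "10011011" node are the distinct next characters among strings starting with "10011011".
Distinct next characters after "10011011": 0.
That node has 1 child edge.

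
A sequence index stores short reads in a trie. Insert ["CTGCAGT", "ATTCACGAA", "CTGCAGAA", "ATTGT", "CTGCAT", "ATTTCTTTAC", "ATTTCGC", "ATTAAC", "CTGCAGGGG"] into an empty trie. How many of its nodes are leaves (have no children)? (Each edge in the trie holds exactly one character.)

A leaf is a node with no children — equivalently, the end of a word that is not a proper prefix of any other stored word.
Those words: "ATTAAC", "ATTCACGAA", "ATTGT", "ATTTCGC", "ATTTCTTTAC", "CTGCAGAA", "CTGCAGGGG", "CTGCAGT", "CTGCAT"
Leaf count: 9

9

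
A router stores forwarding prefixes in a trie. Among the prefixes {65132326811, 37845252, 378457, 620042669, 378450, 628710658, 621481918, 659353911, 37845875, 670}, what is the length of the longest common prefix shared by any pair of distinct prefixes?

5

The deepest shared node is where two words last agree before diverging.
"378450" and "37845252" agree on "37845" (5 characters) before diverging; nothing deeper is shared.
Longest shared-prefix length: 5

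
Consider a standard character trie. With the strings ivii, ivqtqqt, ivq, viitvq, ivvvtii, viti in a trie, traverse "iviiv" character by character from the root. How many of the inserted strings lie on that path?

1

Check each prefix of "iviiv" against the stored set — each match is an end-marker on the path.
Prefixes of the query that are stored words: "ivii"
Count: 1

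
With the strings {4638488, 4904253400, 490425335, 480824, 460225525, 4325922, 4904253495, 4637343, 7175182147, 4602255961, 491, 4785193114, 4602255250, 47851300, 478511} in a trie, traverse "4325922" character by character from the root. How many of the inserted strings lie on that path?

Traverse "4325922" character by character; count nodes along the way that are marked as word ends.
Prefixes of the query that are stored words: "4325922"
Count: 1

1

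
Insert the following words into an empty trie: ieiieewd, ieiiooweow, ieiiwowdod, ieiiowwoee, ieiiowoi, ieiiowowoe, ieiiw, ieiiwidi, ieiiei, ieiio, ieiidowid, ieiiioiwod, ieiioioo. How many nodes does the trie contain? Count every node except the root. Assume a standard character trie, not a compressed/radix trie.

48

For each word, the new-node count is its length minus the longest prefix already in the trie:
  "ieiieewd" → 8 new (i, e, i, i, e, e, w, d)
  "ieiiooweow" → prefix "ieii" already present; 6 new (o, o, w, e, o, w)
  "ieiiwowdod" → prefix "ieii" already present; 6 new (w, o, w, d, o, d)
  "ieiiowwoee" → prefix "ieiio" already present; 5 new (w, w, o, e, e)
  "ieiiowoi" → prefix "ieiiow" already present; 2 new (o, i)
  "ieiiowowoe" → prefix "ieiiowo" already present; 3 new (w, o, e)
  "ieiiw" → prefix "ieiiw" already present; 0 new (none)
  "ieiiwidi" → prefix "ieiiw" already present; 3 new (i, d, i)
  "ieiiei" → prefix "ieiie" already present; 1 new (i)
  "ieiio" → prefix "ieiio" already present; 0 new (none)
  "ieiidowid" → prefix "ieii" already present; 5 new (d, o, w, i, d)
  "ieiiioiwod" → prefix "ieii" already present; 6 new (i, o, i, w, o, d)
  "ieiioioo" → prefix "ieiio" already present; 3 new (i, o, o)
Total nodes = 8 + 6 + 6 + 5 + 2 + 3 + 0 + 3 + 1 + 0 + 5 + 6 + 3 = 48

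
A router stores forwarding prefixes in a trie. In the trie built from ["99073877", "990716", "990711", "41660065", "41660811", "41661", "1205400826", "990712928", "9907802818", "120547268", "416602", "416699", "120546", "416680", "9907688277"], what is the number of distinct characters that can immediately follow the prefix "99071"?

The children of the "99071" node are the distinct next characters among strings starting with "99071".
Distinct next characters after "99071": 1, 2, 6.
That node has 3 child edges.

3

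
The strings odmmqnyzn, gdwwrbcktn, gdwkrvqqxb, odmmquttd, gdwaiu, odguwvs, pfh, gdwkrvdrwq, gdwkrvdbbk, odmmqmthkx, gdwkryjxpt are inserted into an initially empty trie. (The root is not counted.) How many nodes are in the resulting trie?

58

Trace insertions, counting only characters that open a new branch:
  "odmmqnyzn" → 9 new (o, d, m, m, q, n, y, z, n)
  "gdwwrbcktn" → 10 new (g, d, w, w, r, b, c, k, t, n)
  "gdwkrvqqxb" → prefix "gdw" already present; 7 new (k, r, v, q, q, x, b)
  "odmmquttd" → prefix "odmmq" already present; 4 new (u, t, t, d)
  "gdwaiu" → prefix "gdw" already present; 3 new (a, i, u)
  "odguwvs" → prefix "od" already present; 5 new (g, u, w, v, s)
  "pfh" → 3 new (p, f, h)
  "gdwkrvdrwq" → prefix "gdwkrv" already present; 4 new (d, r, w, q)
  "gdwkrvdbbk" → prefix "gdwkrvd" already present; 3 new (b, b, k)
  "odmmqmthkx" → prefix "odmmq" already present; 5 new (m, t, h, k, x)
  "gdwkryjxpt" → prefix "gdwkr" already present; 5 new (y, j, x, p, t)
Total nodes = 9 + 10 + 7 + 4 + 3 + 5 + 3 + 4 + 3 + 5 + 5 = 58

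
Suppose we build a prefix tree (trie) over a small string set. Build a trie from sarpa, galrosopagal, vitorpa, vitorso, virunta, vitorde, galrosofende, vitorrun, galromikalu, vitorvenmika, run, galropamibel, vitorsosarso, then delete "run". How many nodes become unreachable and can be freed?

3

A node on "run"'s path can go only if nothing else ends at it or branches off below it.
No other word shares any prefix with "run", so all 3 of its nodes go.
Nodes removed: 3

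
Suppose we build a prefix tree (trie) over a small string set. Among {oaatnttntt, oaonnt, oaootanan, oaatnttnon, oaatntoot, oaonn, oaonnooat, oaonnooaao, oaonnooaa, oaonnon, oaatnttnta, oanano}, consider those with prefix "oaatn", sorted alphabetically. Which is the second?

DFS of the "oaatn" subtree visits, in order: "oaatntoot", "oaatnttnon", "oaatnttnta", "oaatnttntt"
The 2nd is oaatnttnon.

oaatnttnon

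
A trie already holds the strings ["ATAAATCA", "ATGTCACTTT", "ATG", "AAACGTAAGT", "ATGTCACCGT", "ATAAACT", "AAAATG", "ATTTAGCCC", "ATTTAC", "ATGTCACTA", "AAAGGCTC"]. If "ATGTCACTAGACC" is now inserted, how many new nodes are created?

4

The longest prefix of "ATGTCACTAGACC" already in the trie is "ATGTCACTA" (length 9).
Each of the 4 remaining characters creates one node.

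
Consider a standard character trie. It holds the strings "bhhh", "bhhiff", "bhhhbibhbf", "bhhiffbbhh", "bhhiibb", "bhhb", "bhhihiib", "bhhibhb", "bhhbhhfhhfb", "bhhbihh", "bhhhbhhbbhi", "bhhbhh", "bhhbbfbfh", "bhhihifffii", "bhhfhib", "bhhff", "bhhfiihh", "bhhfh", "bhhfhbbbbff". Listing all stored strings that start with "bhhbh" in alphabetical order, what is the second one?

DFS of the "bhhbh" subtree visits, in order: "bhhbhh", "bhhbhhfhhfb"
The 2nd is bhhbhhfhhfb.

bhhbhhfhhfb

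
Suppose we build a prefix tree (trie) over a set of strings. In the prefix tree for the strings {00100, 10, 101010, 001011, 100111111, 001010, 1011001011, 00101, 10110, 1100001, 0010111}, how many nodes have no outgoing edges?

7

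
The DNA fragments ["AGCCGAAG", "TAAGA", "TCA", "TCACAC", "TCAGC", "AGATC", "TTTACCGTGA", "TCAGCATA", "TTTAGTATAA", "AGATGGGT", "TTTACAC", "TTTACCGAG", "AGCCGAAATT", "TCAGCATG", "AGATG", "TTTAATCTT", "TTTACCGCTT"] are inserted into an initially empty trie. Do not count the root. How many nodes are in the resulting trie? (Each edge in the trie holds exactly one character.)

For each word, the new-node count is its length minus the longest prefix already in the trie:
  "AGCCGAAG" → 8 new (A, G, C, C, G, A, A, G)
  "TAAGA" → 5 new (T, A, A, G, A)
  "TCA" → prefix "T" already present; 2 new (C, A)
  "TCACAC" → prefix "TCA" already present; 3 new (C, A, C)
  "TCAGC" → prefix "TCA" already present; 2 new (G, C)
  "AGATC" → prefix "AG" already present; 3 new (A, T, C)
  "TTTACCGTGA" → prefix "T" already present; 9 new (T, T, A, C, C, G, T, G, A)
  "TCAGCATA" → prefix "TCAGC" already present; 3 new (A, T, A)
  "TTTAGTATAA" → prefix "TTTA" already present; 6 new (G, T, A, T, A, A)
  "AGATGGGT" → prefix "AGAT" already present; 4 new (G, G, G, T)
  "TTTACAC" → prefix "TTTAC" already present; 2 new (A, C)
  "TTTACCGAG" → prefix "TTTACCG" already present; 2 new (A, G)
  "AGCCGAAATT" → prefix "AGCCGAA" already present; 3 new (A, T, T)
  "TCAGCATG" → prefix "TCAGCAT" already present; 1 new (G)
  "AGATG" → prefix "AGATG" already present; 0 new (none)
  "TTTAATCTT" → prefix "TTTA" already present; 5 new (A, T, C, T, T)
  "TTTACCGCTT" → prefix "TTTACCG" already present; 3 new (C, T, T)
Total nodes = 8 + 5 + 2 + 3 + 2 + 3 + 9 + 3 + 6 + 4 + 2 + 2 + 3 + 1 + 0 + 5 + 3 = 61

61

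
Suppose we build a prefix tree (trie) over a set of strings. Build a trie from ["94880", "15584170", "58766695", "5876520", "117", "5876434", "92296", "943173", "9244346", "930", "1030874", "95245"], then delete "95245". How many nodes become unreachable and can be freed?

After clearing the end-marker at "95245", prune upward until reaching a node still needed by another word.
The suffix "5245" (4 nodes) is used only by "95245"; the node for "9" still has the child "4", so pruning stops there.
Nodes removed: 4

4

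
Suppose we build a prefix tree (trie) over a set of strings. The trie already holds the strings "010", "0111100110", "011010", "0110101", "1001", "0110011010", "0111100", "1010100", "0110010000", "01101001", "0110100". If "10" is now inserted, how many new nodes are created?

Every character of "10" already lies on an existing path (it is a prefix of some stored word).
No new nodes are needed: 0.

0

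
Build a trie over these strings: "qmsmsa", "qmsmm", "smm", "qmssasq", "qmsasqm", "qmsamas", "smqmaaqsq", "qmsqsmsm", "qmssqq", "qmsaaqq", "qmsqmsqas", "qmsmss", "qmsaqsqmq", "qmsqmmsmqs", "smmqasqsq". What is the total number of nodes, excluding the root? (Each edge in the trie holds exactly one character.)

60

Trace insertions, counting only characters that open a new branch:
  "qmsmsa" → 6 new (q, m, s, m, s, a)
  "qmsmm" → prefix "qmsm" already present; 1 new (m)
  "smm" → 3 new (s, m, m)
  "qmssasq" → prefix "qms" already present; 4 new (s, a, s, q)
  "qmsasqm" → prefix "qms" already present; 4 new (a, s, q, m)
  "qmsamas" → prefix "qmsa" already present; 3 new (m, a, s)
  "smqmaaqsq" → prefix "sm" already present; 7 new (q, m, a, a, q, s, q)
  "qmsqsmsm" → prefix "qms" already present; 5 new (q, s, m, s, m)
  "qmssqq" → prefix "qmss" already present; 2 new (q, q)
  "qmsaaqq" → prefix "qmsa" already present; 3 new (a, q, q)
  "qmsqmsqas" → prefix "qmsq" already present; 5 new (m, s, q, a, s)
  "qmsmss" → prefix "qmsms" already present; 1 new (s)
  "qmsaqsqmq" → prefix "qmsa" already present; 5 new (q, s, q, m, q)
  "qmsqmmsmqs" → prefix "qmsqm" already present; 5 new (m, s, m, q, s)
  "smmqasqsq" → prefix "smm" already present; 6 new (q, a, s, q, s, q)
Total nodes = 6 + 1 + 3 + 4 + 4 + 3 + 7 + 5 + 2 + 3 + 5 + 1 + 5 + 5 + 6 = 60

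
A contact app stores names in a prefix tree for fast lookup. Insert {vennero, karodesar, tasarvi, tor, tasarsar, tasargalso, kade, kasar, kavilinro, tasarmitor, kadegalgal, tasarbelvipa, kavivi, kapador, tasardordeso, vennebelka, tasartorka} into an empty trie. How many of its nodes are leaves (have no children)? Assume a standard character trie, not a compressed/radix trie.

16

A leaf is a node with no children — equivalently, the end of a word that is not a proper prefix of any other stored word.
Those words: "kadegalgal", "kapador", "karodesar", "kasar", "kavilinro", "kavivi", "tasarbelvipa", "tasardordeso", "tasargalso", "tasarmitor", "tasarsar", "tasartorka", "tasarvi", "tor", "vennebelka", "vennero"
Leaf count: 16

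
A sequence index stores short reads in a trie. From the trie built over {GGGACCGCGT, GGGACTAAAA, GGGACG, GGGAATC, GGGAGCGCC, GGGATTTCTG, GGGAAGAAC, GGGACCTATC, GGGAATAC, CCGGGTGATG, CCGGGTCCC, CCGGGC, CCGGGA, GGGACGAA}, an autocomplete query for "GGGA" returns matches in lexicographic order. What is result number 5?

Words with prefix "GGGA", in lexicographic order: "GGGAAGAAC", "GGGAATAC", "GGGAATC", "GGGACCGCGT", "GGGACCTATC", "GGGACG", "GGGACGAA", "GGGACTAAAA", "GGGAGCGCC", "GGGATTTCTG"
The 5th is GGGACCTATC.

GGGACCTATC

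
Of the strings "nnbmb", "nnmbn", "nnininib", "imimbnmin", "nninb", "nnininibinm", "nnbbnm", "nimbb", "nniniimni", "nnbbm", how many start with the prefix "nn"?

Walk to "nn"; the words in its subtree are exactly those with that prefix.
Matches: "nnbbm", "nnbbnm", "nnbmb", "nninb", "nniniimni", "nnininib", "nnininibinm", "nnmbn"
Count: 8

8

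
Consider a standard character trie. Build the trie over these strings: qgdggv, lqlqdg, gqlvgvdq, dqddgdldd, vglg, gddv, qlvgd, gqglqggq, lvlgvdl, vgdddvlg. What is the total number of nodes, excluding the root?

58

Trace insertions, counting only characters that open a new branch:
  "qgdggv" → 6 new (q, g, d, g, g, v)
  "lqlqdg" → 6 new (l, q, l, q, d, g)
  "gqlvgvdq" → 8 new (g, q, l, v, g, v, d, q)
  "dqddgdldd" → 9 new (d, q, d, d, g, d, l, d, d)
  "vglg" → 4 new (v, g, l, g)
  "gddv" → prefix "g" already present; 3 new (d, d, v)
  "qlvgd" → prefix "q" already present; 4 new (l, v, g, d)
  "gqglqggq" → prefix "gq" already present; 6 new (g, l, q, g, g, q)
  "lvlgvdl" → prefix "l" already present; 6 new (v, l, g, v, d, l)
  "vgdddvlg" → prefix "vg" already present; 6 new (d, d, d, v, l, g)
Total nodes = 6 + 6 + 8 + 9 + 4 + 3 + 4 + 6 + 6 + 6 = 58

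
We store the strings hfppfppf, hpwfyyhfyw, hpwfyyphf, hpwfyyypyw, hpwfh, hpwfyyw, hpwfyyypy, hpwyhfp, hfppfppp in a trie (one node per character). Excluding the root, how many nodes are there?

31

Trie structure (* marks end of a word):
(root)
└─ h
   ├─ f
   │  └─ p
   │     └─ p
   │        └─ f
   │           └─ p
   │              └─ p
   │                 ├─ f *
   │                 └─ p *
   └─ p
      └─ w
         ├─ f
         │  ├─ h *
         │  └─ y
         │     └─ y
         │        ├─ h
         │        │  └─ f
         │        │     └─ y
         │        │        └─ w *
         │        ├─ p
         │        │  └─ h
         │        │     └─ f *
         │        ├─ w *
         │        └─ y
         │           └─ p
         │              └─ y *
         │                 └─ w *
         └─ y
            └─ h
               └─ f
                  └─ p *
Counting every labelled node above: 31.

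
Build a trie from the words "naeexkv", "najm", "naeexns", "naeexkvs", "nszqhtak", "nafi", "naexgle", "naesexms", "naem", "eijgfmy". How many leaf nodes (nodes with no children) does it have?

9

A leaf is a node with no children — equivalently, the end of a word that is not a proper prefix of any other stored word.
Those words: "eijgfmy", "naeexkvs", "naeexns", "naem", "naesexms", "naexgle", "nafi", "najm", "nszqhtak"
Leaf count: 9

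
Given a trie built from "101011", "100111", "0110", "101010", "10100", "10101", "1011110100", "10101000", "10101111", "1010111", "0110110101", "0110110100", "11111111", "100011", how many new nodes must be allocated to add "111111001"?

The longest prefix of "111111001" already in the trie is "111111" (length 6).
New nodes needed: |"111111001"| − 6 = 9 − 6 = 3.

3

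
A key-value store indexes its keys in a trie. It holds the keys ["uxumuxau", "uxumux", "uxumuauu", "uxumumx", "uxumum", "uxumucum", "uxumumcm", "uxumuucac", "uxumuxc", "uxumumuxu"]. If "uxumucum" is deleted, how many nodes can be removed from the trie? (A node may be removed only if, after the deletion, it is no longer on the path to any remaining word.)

3

A node on "uxumucum"'s path can go only if nothing else ends at it or branches off below it.
The suffix "cum" (3 nodes) is used only by "uxumucum"; the node for "uxumu" still has the child "x", so pruning stops there.
Nodes removed: 3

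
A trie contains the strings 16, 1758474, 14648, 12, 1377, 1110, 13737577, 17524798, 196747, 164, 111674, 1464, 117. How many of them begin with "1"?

13

Traverse to the node for "1", then collect every word in that subtree.
Matches: "1110", "111674", "117", "12", "13737577", "1377", "1464", "14648", "16", "164", "17524798", "1758474", "196747"
Count: 13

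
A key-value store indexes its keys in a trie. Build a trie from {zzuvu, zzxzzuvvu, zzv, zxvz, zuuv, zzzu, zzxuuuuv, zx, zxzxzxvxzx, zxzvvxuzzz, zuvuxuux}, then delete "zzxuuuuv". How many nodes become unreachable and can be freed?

Walk "zzxuuuuv" from the leaf back toward the root, removing each node that no remaining word uses.
The suffix "uuuuv" (5 nodes) is used only by "zzxuuuuv"; the node for "zzx" still has the child "z", so pruning stops there.
Nodes removed: 5

5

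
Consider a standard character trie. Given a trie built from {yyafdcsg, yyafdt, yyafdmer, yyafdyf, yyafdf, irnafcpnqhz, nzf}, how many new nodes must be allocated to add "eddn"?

"eddn" shares no prefix with any stored word, so all 4 characters open new nodes.
4 − 0 = 4 new nodes.

4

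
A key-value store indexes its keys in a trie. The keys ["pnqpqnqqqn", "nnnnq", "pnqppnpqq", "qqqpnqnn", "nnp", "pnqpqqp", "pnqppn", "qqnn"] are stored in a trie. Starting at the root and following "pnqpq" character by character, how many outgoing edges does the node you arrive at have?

2

The children of the "pnqpq" node are the distinct next characters among strings starting with "pnqpq".
Distinct next characters after "pnqpq": n, q.
That node has 2 child edges.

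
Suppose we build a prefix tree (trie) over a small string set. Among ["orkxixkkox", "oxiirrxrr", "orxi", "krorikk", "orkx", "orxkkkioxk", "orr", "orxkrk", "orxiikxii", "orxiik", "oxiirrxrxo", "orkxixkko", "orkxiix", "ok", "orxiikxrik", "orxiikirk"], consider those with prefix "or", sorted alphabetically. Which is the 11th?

Filter for "or…" and sort: "orkx", "orkxiix", "orkxixkko", "orkxixkkox", "orr", "orxi", "orxiik", "orxiikirk", "orxiikxii", "orxiikxrik", "orxkkkioxk", "orxkrk"
Position 11: orxkkkioxk

orxkkkioxk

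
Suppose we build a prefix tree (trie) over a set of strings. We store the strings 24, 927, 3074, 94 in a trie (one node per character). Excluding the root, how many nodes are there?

Trie structure (* marks end of a word):
(root)
├─ 2
│  └─ 4 *
├─ 3
│  └─ 0
│     └─ 7
│        └─ 4 *
└─ 9
   ├─ 2
   │  └─ 7 *
   └─ 4 *
Counting every labelled node above: 10.

10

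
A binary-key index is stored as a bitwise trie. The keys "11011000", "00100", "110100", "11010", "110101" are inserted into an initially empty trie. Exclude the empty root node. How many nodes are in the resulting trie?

16

Trie structure (* marks end of a word):
(root)
├─ 0
│  └─ 0
│     └─ 1
│        └─ 0
│           └─ 0 *
└─ 1
   └─ 1
      └─ 0
         └─ 1
            ├─ 0 *
            │  ├─ 0 *
            │  └─ 1 *
            └─ 1
               └─ 0
                  └─ 0
                     └─ 0 *
Counting every labelled node above: 16.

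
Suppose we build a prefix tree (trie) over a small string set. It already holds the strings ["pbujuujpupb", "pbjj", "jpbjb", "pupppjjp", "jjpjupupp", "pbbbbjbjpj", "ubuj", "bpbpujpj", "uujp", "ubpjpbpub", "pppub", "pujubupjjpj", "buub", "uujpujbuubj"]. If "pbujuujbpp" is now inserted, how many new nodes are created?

3

The longest prefix of "pbujuujbpp" already in the trie is "pbujuuj" (length 7).
Each of the 3 remaining characters creates one node.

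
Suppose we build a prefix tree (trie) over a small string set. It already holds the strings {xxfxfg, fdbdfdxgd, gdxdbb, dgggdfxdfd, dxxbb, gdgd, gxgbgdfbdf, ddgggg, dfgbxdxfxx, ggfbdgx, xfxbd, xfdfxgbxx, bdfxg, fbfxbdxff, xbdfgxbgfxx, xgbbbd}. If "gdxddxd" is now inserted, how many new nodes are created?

3

The longest prefix of "gdxddxd" already in the trie is "gdxd" (length 4).
Each of the 3 remaining characters creates one node.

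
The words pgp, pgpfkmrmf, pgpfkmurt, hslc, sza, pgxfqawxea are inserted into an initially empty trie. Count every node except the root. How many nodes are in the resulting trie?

Insert word by word; a character creates a node only if that edge doesn't already exist:
  "pgp" → 3 new (p, g, p)
  "pgpfkmrmf" → prefix "pgp" already present; 6 new (f, k, m, r, m, f)
  "pgpfkmurt" → prefix "pgpfkm" already present; 3 new (u, r, t)
  "hslc" → 4 new (h, s, l, c)
  "sza" → 3 new (s, z, a)
  "pgxfqawxea" → prefix "pg" already present; 8 new (x, f, q, a, w, x, e, a)
Total nodes = 3 + 6 + 3 + 4 + 3 + 8 = 27

27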